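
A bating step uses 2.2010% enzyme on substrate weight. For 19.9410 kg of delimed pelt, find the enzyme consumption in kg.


Formula: Enzyme = substrate * pct / 100
Substituting: Enzyme = 19.9410 * 2.2010 / 100
Result: 0.4389 kg


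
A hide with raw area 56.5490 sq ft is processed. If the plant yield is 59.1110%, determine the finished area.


Formula: finished = raw * yield / 100
Substituting: finished = 56.5490 * 59.1110 / 100
Result: 33.4267 sq ft


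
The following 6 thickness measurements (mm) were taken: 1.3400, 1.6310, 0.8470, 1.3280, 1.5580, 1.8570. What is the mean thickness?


Formula: Average = sum / n
Substituting: Average = 8.5610 / 6
Result: 1.4268 mm


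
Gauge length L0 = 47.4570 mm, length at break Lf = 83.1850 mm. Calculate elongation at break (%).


Formula: Elongation = (Lf - L0) / L0 * 100
Substituting: Elongation = (83.1850 - 47.4570) / 47.4570 * 100
Result: 75.2850 %


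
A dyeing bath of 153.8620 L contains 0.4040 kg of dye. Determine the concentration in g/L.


Formula: Conc = dye_mass(kg) / volume(L) * 1000
Substituting: Conc = 0.4040 / 153.8620 * 1000
Result: 2.6257 g/L


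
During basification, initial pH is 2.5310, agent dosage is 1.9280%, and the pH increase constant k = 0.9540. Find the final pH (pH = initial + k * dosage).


Formula: pH_final = pH_initial + k * base_pct
Substituting: pH_final = 2.5310 + 0.9540 * 1.9280
Result: 4.3703


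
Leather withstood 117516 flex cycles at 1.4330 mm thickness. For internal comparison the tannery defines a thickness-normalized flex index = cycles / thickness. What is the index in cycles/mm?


Formula: Index = cycles / thickness
Substituting: Index = 117516 / 1.4330
Result: 82006.9784 cycles/mm


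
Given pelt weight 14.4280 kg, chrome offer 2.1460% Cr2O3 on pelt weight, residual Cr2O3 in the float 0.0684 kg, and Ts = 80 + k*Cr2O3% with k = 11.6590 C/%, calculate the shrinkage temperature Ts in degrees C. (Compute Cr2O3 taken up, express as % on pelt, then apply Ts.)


Offered = pelt * offer_pct / 100 = 14.4280 * 2.1460 / 100 = 0.3096 kg
Uptake = offered - residual = 0.3096 - 0.0684 = 0.2412 kg
Cr2O3% on pelt = uptake / pelt * 100 = 0.2412 / 14.4280 * 100 = 1.6719 %
Ts = 80 + k * Cr2O3% = 80 + 11.6590 * 1.6719 = 99.4929 C


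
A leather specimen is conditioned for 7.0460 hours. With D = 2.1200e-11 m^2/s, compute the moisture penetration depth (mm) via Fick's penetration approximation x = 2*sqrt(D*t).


t = 7.0460 hr * 3600 = 25365.6000 s
D * t = 2.1200e-11 * 25365.6000 = 5.3775e-07
x = 2 * sqrt(D*t) = 2 * sqrt(5.3775e-07) = 0.00146663 m = 1.4666 mm


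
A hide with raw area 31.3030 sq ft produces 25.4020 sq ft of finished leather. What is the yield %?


Formula: Yield = finished / raw * 100
Substituting: Yield = 25.4020 / 31.3030 * 100
Result: 81.1488 %


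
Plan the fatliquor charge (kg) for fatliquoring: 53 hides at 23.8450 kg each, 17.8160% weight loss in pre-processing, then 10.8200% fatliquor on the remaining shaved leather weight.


Total_raw = N * avg_wt = 53 * 23.8450 = 1263.7850 kg
Substrate = Total_raw * (1 - loss/100) = 1263.7850 * (1 - 17.8160/100) = 1038.6291 kg
Fat = Substrate * pct / 100 = 1038.6291 * 10.8200 / 100 = 112.3797 kg


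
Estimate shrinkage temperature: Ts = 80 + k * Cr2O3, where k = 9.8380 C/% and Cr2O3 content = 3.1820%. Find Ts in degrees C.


Formula: Ts = 80 + k * Cr2O3
Substituting: Ts = 80 + 9.8380 * 3.1820
Result: 111.3045 C


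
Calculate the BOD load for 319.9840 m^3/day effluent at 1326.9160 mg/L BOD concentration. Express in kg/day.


Formula: BOD_load = volume * conc / 1000
Substituting: BOD_load = 319.9840 * 1326.9160 / 1000
Result: 424.5919 kg/day


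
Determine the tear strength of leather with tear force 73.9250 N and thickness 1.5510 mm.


Formula: Tear strength = force / thickness
Substituting: Tear strength = 73.9250 / 1.5510
Result: 47.6628 N/mm


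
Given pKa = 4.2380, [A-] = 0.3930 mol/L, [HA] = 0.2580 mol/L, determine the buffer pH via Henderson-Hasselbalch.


ratio = [A-] / [HA] = 0.3930 / 0.2580 = 1.5233
log10(ratio) = 0.1828
pH = pKa + log10(ratio) = 4.2380 + 0.1828 = 4.4208


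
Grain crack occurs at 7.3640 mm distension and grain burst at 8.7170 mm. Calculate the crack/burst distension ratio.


Formula: Ratio = crack / burst
Substituting: Ratio = 7.3640 / 8.7170
Result: 0.8448


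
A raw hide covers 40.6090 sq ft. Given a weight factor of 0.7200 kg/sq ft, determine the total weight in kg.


Formula: Weight = area * weight_per_sqft
Substituting: Weight = 40.6090 * 0.7200
Result: 29.2385 kg


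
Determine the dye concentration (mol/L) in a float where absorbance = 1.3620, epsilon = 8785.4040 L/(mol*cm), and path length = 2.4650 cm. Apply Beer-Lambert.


Formula: c = A / (epsilon * l)
Substituting: c = 1.3620 / (8785.4040 * 2.4650)
Result: 6.2892e-05 mol/L


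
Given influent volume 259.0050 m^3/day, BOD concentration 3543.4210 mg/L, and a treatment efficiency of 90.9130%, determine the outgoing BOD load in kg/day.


Load_in = volume * conc / 1000 = 259.0050 * 3543.4210 / 1000 = 917.7638 kg/day
Removed = Load_in * eff / 100 = 917.7638 * 90.9130 / 100 = 834.3666 kg/day
Load_out = Load_in - Removed = 917.7638 - 834.3666 = 83.3972 kg/day


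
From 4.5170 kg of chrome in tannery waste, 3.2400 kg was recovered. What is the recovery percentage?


Formula: Recovery = recovered / input * 100
Substituting: Recovery = 3.2400 / 4.5170 * 100
Result: 71.7290 %


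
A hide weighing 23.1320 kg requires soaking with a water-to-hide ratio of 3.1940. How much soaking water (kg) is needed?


Formula: Water = hide_weight * ratio
Substituting: Water = 23.1320 * 3.1940
Result: 73.8836 kg


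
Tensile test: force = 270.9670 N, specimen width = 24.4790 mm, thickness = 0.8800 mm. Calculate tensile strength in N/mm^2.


Formula: TS = force / (width * thickness)
Substituting: TS = 270.9670 / (24.4790 * 0.8800)
Result: 12.5788 N/mm^2


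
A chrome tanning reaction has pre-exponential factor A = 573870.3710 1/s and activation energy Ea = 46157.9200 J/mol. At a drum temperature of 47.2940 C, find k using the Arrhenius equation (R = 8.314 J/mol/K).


T_K = T_C + 273.15 = 47.2940 + 273.15 = 320.4440 K
exponent = -Ea / (R * T_K) = -46157.9200 / (8.314 * 320.4440) = -17.3254
k = A * exp(exponent) = 573870.3710 * exp(-17.3254) = 0.0171583 1/s


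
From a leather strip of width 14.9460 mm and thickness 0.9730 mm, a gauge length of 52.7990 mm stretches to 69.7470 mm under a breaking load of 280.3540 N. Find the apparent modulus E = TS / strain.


TS = F / (w * t) = 280.3540 / (14.9460 * 0.9730) = 19.2783 N/mm^2
strain = (Lf - L0) / L0 = (69.7470 - 52.7990) / 52.7990 = 0.3210
E = TS / strain = 19.2783 / 0.3210 = 60.0587 N/mm^2


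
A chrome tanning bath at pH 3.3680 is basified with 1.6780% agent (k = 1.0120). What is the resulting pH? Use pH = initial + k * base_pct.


Formula: pH_final = pH_initial + k * base_pct
Substituting: pH_final = 3.3680 + 1.0120 * 1.6780
Result: 5.0661


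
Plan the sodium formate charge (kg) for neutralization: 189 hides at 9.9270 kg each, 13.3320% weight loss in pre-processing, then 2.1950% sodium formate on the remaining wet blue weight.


Total_raw = N * avg_wt = 189 * 9.9270 = 1876.2030 kg
Substrate = Total_raw * (1 - loss/100) = 1876.2030 * (1 - 13.3320/100) = 1626.0676 kg
Neutralizer = Substrate * pct / 100 = 1626.0676 * 2.1950 / 100 = 35.6922 kg


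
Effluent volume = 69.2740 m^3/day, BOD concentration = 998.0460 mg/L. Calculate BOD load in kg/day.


Formula: BOD_load = volume * conc / 1000
Substituting: BOD_load = 69.2740 * 998.0460 / 1000
Result: 69.1386 kg/day


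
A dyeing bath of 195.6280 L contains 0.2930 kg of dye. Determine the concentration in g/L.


Formula: Conc = dye_mass(kg) / volume(L) * 1000
Substituting: Conc = 0.2930 / 195.6280 * 1000
Result: 1.4977 g/L


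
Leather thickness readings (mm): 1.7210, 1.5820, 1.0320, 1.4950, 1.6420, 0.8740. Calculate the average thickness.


Formula: Average = sum / n
Substituting: Average = 8.3460 / 6
Result: 1.3910 mm


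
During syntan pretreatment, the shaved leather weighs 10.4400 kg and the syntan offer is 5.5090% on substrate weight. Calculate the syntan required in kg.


Formula: Syntan = substrate * pct / 100
Substituting: Syntan = 10.4400 * 5.5090 / 100
Result: 0.5751 kg


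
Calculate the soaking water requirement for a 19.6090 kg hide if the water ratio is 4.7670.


Formula: Water = hide_weight * ratio
Substituting: Water = 19.6090 * 4.7670
Result: 93.4761 kg


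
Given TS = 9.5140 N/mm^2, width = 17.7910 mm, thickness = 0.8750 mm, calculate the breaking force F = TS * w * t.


Formula: F = TS * w * t
Substituting: F = 9.5140 * 17.7910 * 0.8750
Result: 148.1056 N


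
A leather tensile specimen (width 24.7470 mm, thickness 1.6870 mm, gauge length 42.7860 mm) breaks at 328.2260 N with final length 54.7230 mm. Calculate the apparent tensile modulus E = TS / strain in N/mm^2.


TS = F / (w * t) = 328.2260 / (24.7470 * 1.6870) = 7.8620 N/mm^2
strain = (Lf - L0) / L0 = (54.7230 - 42.7860) / 42.7860 = 0.2790
E = TS / strain = 7.8620 / 0.2790 = 28.1801 N/mm^2


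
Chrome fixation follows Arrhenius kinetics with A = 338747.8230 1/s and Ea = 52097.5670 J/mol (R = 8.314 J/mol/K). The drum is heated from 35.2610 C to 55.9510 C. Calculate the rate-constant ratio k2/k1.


T1 = 35.2610 + 273.15 = 308.4110 K; T2 = 55.9510 + 273.15 = 329.1010 K
k1 = A * exp(-Ea/(R*T1)) = 338747.8230 * exp(-52097.5670/(8.314*308.4110)) = 5.0810e-04 1/s
k2 = A * exp(-Ea/(R*T2)) = 338747.8230 * exp(-52097.5670/(8.314*329.1010)) = 0.00182261 1/s
k2/k1 = 0.00182261 / 5.0810e-04 = 3.5871


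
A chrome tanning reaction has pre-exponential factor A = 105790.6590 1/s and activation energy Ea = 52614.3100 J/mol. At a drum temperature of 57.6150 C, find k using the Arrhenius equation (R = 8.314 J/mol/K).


T_K = T_C + 273.15 = 57.6150 + 273.15 = 330.7650 K
exponent = -Ea / (R * T_K) = -52614.3100 / (8.314 * 330.7650) = -19.1326
k = A * exp(exponent) = 105790.6590 * exp(-19.1326) = 5.1911e-04 1/s


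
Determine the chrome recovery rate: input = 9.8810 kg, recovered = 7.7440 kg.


Formula: Recovery = recovered / input * 100
Substituting: Recovery = 7.7440 / 9.8810 * 100
Result: 78.3726 %


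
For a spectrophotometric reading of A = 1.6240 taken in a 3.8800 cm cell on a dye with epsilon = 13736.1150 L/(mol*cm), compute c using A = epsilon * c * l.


Formula: c = A / (epsilon * l)
Substituting: c = 1.6240 / (13736.1150 * 3.8800)
Result: 3.0471e-05 mol/L


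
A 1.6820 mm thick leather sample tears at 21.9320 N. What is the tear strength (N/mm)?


Formula: Tear strength = force / thickness
Substituting: Tear strength = 21.9320 / 1.6820
Result: 13.0392 N/mm


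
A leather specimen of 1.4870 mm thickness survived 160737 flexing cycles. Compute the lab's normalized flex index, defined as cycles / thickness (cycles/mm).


Formula: Index = cycles / thickness
Substituting: Index = 160737 / 1.4870
Result: 108094.8218 cycles/mm


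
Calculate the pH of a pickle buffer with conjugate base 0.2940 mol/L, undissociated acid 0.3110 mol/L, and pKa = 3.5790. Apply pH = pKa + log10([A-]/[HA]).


ratio = [A-] / [HA] = 0.2940 / 0.3110 = 0.9453
log10(ratio) = -0.0244131
pH = pKa + log10(ratio) = 3.5790 - 0.0244131 = 3.5546


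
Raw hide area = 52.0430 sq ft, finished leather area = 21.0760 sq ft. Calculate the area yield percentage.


Formula: Yield = finished / raw * 100
Substituting: Yield = 21.0760 / 52.0430 * 100
Result: 40.4973 %


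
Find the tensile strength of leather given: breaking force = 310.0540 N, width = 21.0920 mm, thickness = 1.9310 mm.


Formula: TS = force / (width * thickness)
Substituting: TS = 310.0540 / (21.0920 * 1.9310)
Result: 7.6127 N/mm^2


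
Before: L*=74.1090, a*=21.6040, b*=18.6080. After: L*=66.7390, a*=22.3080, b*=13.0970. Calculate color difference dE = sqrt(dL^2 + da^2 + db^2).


dL = -7.3700, da = 0.7040, db = -5.5110
dE = sqrt((-7.3700)^2 + 0.7040^2 + (-5.5110)^2) = 9.2295


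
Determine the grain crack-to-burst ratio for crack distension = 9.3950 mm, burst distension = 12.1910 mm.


Formula: Ratio = crack / burst
Substituting: Ratio = 9.3950 / 12.1910
Result: 0.7707


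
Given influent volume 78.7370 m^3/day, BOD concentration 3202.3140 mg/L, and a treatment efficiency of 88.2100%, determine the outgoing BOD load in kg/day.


Load_in = volume * conc / 1000 = 78.7370 * 3202.3140 / 1000 = 252.1406 kg/day
Removed = Load_in * eff / 100 = 252.1406 * 88.2100 / 100 = 222.4132 kg/day
Load_out = Load_in - Removed = 252.1406 - 222.4132 = 29.7274 kg/day


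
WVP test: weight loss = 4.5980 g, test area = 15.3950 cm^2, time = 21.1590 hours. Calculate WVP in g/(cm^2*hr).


Formula: WVP = loss / (area * time)
Substituting: WVP = 4.5980 / (15.3950 * 21.1590)
Result: 0.0141154 g/(cm^2*hr)


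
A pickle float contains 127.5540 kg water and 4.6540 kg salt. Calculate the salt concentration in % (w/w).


Formula: Conc = salt / (water + salt) * 100
Substituting: Conc = 4.6540 / (127.5540 + 4.6540) * 100
Result: 3.5202 %


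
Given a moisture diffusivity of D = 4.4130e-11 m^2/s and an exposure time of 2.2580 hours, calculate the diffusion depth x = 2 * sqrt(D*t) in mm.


t = 2.2580 hr * 3600 = 8128.8000 s
D * t = 4.4130e-11 * 8128.8000 = 3.5872e-07
x = 2 * sqrt(D*t) = 2 * sqrt(3.5872e-07) = 0.00119787 m = 1.1979 mm


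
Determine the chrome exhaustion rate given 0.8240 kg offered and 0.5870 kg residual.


Formula: Uptake = (offered - residual) / offered * 100
Substituting: Uptake = (0.8240 - 0.5870) / 0.8240 * 100
Result: 28.7621 %


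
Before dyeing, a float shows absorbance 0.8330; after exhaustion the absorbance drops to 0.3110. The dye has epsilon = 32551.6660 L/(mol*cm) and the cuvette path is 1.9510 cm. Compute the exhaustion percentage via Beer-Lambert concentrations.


c_initial = A_i / (epsilon * l) = 0.8330 / (32551.6660 * 1.9510) = 1.3116e-05 mol/L
c_final = A_f / (epsilon * l) = 0.3110 / (32551.6660 * 1.9510) = 4.8970e-06 mol/L
Exhaustion = (c_initial - c_final) / c_initial * 100 = (1.3116e-05 - 4.8970e-06) / 1.3116e-05 * 100 = 62.6651 %


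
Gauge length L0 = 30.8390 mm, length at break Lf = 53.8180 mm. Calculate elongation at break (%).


Formula: Elongation = (Lf - L0) / L0 * 100
Substituting: Elongation = (53.8180 - 30.8390) / 30.8390 * 100
Result: 74.5128 %


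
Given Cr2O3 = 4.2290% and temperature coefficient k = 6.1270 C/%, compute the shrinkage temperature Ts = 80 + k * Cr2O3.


Formula: Ts = 80 + k * Cr2O3
Substituting: Ts = 80 + 6.1270 * 4.2290
Result: 105.9111 C


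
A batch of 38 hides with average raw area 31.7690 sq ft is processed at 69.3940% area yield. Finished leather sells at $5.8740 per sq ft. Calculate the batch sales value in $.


Raw_total = N * avg_area = 38 * 31.7690 = 1207.2220 sq ft
Finished = Raw_total * yield / 100 = 1207.2220 * 69.3940 / 100 = 837.7396 sq ft
Value = Finished * price = 837.7396 * 5.8740 = 4920.8826 $


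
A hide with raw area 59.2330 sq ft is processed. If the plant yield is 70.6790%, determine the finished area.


Formula: finished = raw * yield / 100
Substituting: finished = 59.2330 * 70.6790 / 100
Result: 41.8653 sq ft


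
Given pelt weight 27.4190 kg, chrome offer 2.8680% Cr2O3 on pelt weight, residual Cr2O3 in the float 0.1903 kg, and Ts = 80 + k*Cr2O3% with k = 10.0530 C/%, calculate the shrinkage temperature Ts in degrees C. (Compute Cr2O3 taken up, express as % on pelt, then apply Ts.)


Offered = pelt * offer_pct / 100 = 27.4190 * 2.8680 / 100 = 0.7864 kg
Uptake = offered - residual = 0.7864 - 0.1903 = 0.5961 kg
Cr2O3% on pelt = uptake / pelt * 100 = 0.5961 / 27.4190 * 100 = 2.1740 %
Ts = 80 + k * Cr2O3% = 80 + 10.0530 * 2.1740 = 101.8548 C


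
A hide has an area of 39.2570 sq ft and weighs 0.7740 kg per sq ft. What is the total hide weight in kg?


Formula: Weight = area * weight_per_sqft
Substituting: Weight = 39.2570 * 0.7740
Result: 30.3849 kg


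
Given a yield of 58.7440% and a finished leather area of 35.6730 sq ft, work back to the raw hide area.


Formula: raw = finished * 100 / yield
Substituting: raw = 35.6730 * 100 / 58.7440
Result: 60.7262 sq ft


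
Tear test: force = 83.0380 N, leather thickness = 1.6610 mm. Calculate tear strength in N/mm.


Formula: Tear strength = force / thickness
Substituting: Tear strength = 83.0380 / 1.6610
Result: 49.9928 N/mm


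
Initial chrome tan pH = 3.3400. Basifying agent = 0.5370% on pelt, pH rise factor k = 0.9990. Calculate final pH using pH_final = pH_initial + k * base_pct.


Formula: pH_final = pH_initial + k * base_pct
Substituting: pH_final = 3.3400 + 0.9990 * 0.5370
Result: 3.8765


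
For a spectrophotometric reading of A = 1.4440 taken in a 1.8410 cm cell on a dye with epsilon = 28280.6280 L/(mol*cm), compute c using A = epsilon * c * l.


Formula: c = A / (epsilon * l)
Substituting: c = 1.4440 / (28280.6280 * 1.8410)
Result: 2.7735e-05 mol/L


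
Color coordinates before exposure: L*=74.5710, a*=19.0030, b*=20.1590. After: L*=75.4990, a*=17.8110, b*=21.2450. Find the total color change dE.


dL = 0.9280, da = -1.1920, db = 1.0860
dE = sqrt(0.9280^2 + (-1.1920)^2 + 1.0860^2) = 1.8605


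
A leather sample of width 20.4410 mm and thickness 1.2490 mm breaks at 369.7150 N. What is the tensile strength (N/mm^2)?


Formula: TS = force / (width * thickness)
Substituting: TS = 369.7150 / (20.4410 * 1.2490)
Result: 14.4811 N/mm^2


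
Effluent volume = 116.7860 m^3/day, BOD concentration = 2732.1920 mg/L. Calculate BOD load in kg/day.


Formula: BOD_load = volume * conc / 1000
Substituting: BOD_load = 116.7860 * 2732.1920 / 1000
Result: 319.0818 kg/day


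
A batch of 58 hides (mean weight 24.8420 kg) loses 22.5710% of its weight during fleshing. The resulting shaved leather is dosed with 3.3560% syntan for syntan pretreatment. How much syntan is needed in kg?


Total_raw = N * avg_wt = 58 * 24.8420 = 1440.8360 kg
Substrate = Total_raw * (1 - loss/100) = 1440.8360 * (1 - 22.5710/100) = 1115.6249 kg
Syntan = Substrate * pct / 100 = 1115.6249 * 3.3560 / 100 = 37.4404 kg


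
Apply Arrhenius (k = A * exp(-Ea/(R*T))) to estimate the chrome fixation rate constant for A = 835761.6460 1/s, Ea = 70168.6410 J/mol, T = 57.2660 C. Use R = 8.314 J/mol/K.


T_K = T_C + 273.15 = 57.2660 + 273.15 = 330.4160 K
exponent = -Ea / (R * T_K) = -70168.6410 / (8.314 * 330.4160) = -25.5430
k = A * exp(exponent) = 835761.6460 * exp(-25.5430) = 6.7437e-06 1/s


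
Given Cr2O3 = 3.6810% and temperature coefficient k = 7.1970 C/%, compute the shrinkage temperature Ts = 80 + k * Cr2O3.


Formula: Ts = 80 + k * Cr2O3
Substituting: Ts = 80 + 7.1970 * 3.6810
Result: 106.4922 C


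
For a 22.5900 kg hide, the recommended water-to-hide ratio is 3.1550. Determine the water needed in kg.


Formula: Water = hide_weight * ratio
Substituting: Water = 22.5900 * 3.1550
Result: 71.2715 kg


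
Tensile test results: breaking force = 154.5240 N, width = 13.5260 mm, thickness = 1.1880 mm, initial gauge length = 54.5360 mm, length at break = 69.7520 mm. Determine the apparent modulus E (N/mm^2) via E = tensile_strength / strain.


TS = F / (w * t) = 154.5240 / (13.5260 * 1.1880) = 9.6163 N/mm^2
strain = (Lf - L0) / L0 = (69.7520 - 54.5360) / 54.5360 = 0.2790
E = TS / strain = 9.6163 / 0.2790 = 34.4662 N/mm^2


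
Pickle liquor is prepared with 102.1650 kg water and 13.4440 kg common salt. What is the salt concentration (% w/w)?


Formula: Conc = salt / (water + salt) * 100
Substituting: Conc = 13.4440 / (102.1650 + 13.4440) * 100
Result: 11.6289 %


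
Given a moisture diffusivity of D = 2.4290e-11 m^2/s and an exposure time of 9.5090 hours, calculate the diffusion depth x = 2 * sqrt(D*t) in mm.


t = 9.5090 hr * 3600 = 34232.4000 s
D * t = 2.4290e-11 * 34232.4000 = 8.3150e-07
x = 2 * sqrt(D*t) = 2 * sqrt(8.3150e-07) = 0.00182374 m = 1.8237 mm


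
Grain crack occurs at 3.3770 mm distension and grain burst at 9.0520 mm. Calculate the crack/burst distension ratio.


Formula: Ratio = crack / burst
Substituting: Ratio = 3.3770 / 9.0520
Result: 0.3731


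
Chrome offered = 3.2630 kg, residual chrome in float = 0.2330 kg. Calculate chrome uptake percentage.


Formula: Uptake = (offered - residual) / offered * 100
Substituting: Uptake = (3.2630 - 0.2330) / 3.2630 * 100
Result: 92.8593 %


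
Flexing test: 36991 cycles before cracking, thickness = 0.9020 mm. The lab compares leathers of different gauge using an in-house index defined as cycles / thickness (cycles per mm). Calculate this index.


Formula: Index = cycles / thickness
Substituting: Index = 36991 / 0.9020
Result: 41009.9778 cycles/mm


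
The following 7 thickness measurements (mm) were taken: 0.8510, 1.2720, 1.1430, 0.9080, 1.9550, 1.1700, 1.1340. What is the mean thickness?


Formula: Average = sum / n
Substituting: Average = 8.4330 / 7
Result: 1.2047 mm


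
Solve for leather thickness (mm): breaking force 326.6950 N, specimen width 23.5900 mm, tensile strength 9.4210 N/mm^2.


Formula: t = F / (TS * w)
Substituting: t = 326.6950 / (9.4210 * 23.5900)
Result: 1.4700 mm


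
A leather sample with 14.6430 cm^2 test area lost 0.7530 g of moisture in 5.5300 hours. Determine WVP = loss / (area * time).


Formula: WVP = loss / (area * time)
Substituting: WVP = 0.7530 / (14.6430 * 5.5300)
Result: 0.00929908 g/(cm^2*hr)


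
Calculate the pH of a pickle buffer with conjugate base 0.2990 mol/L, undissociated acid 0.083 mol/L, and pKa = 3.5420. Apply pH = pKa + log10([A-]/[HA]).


ratio = [A-] / [HA] = 0.2990 / 0.083 = 3.6024
log10(ratio) = 0.5566
pH = pKa + log10(ratio) = 3.5420 + 0.5566 = 4.0986


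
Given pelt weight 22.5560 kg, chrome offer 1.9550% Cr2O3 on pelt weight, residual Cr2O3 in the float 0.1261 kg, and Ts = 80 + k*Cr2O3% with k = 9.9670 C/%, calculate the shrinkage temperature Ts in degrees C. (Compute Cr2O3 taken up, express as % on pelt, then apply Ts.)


Offered = pelt * offer_pct / 100 = 22.5560 * 1.9550 / 100 = 0.4410 kg
Uptake = offered - residual = 0.4410 - 0.1261 = 0.3149 kg
Cr2O3% on pelt = uptake / pelt * 100 = 0.3149 / 22.5560 * 100 = 1.3959 %
Ts = 80 + k * Cr2O3% = 80 + 9.9670 * 1.3959 = 93.9134 C


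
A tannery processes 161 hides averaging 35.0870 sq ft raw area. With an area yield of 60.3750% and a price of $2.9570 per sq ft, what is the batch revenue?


Raw_total = N * avg_area = 161 * 35.0870 = 5649.0070 sq ft
Finished = Raw_total * yield / 100 = 5649.0070 * 60.3750 / 100 = 3410.5880 sq ft
Value = Finished * price = 3410.5880 * 2.9570 = 10085.1086 $


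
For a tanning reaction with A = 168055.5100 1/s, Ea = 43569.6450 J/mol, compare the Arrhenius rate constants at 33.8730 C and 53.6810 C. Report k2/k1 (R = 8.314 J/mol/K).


T1 = 33.8730 + 273.15 = 307.0230 K; T2 = 53.6810 + 273.15 = 326.8310 K
k1 = A * exp(-Ea/(R*T1)) = 168055.5100 * exp(-43569.6450/(8.314*307.0230)) = 0.00649479 1/s
k2 = A * exp(-Ea/(R*T2)) = 168055.5100 * exp(-43569.6450/(8.314*326.8310)) = 0.018274 1/s
k2/k1 = 0.018274 / 0.00649479 = 2.8136


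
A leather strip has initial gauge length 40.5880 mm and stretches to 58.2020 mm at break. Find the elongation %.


Formula: Elongation = (Lf - L0) / L0 * 100
Substituting: Elongation = (58.2020 - 40.5880) / 40.5880 * 100
Result: 43.3971 %


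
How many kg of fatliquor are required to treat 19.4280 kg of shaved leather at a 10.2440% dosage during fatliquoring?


Formula: Fat = substrate * pct / 100
Substituting: Fat = 19.4280 * 10.2440 / 100
Result: 1.9902 kg


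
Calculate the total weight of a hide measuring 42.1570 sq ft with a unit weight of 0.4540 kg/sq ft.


Formula: Weight = area * weight_per_sqft
Substituting: Weight = 42.1570 * 0.4540
Result: 19.1393 kg


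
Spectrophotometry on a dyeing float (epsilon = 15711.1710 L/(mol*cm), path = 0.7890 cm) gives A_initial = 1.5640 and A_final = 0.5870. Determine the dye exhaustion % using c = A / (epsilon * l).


c_initial = A_i / (epsilon * l) = 1.5640 / (15711.1710 * 0.7890) = 1.2617e-04 mol/L
c_final = A_f / (epsilon * l) = 0.5870 / (15711.1710 * 0.7890) = 4.7354e-05 mol/L
Exhaustion = (c_initial - c_final) / c_initial * 100 = (1.2617e-04 - 4.7354e-05) / 1.2617e-04 * 100 = 62.4680 %


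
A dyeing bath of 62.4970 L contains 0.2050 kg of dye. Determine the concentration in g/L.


Formula: Conc = dye_mass(kg) / volume(L) * 1000
Substituting: Conc = 0.2050 / 62.4970 * 1000
Result: 3.2802 g/L


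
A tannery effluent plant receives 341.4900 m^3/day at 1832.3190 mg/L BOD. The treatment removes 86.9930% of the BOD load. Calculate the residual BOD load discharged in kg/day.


Load_in = volume * conc / 1000 = 341.4900 * 1832.3190 / 1000 = 625.7186 kg/day
Removed = Load_in * eff / 100 = 625.7186 * 86.9930 / 100 = 544.3314 kg/day
Load_out = Load_in - Removed = 625.7186 - 544.3314 = 81.3872 kg/day


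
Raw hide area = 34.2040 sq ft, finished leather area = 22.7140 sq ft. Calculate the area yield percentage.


Formula: Yield = finished / raw * 100
Substituting: Yield = 22.7140 / 34.2040 * 100
Result: 66.4074 %


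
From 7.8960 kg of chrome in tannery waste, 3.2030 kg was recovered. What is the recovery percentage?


Formula: Recovery = recovered / input * 100
Substituting: Recovery = 3.2030 / 7.8960 * 100
Result: 40.5648 %


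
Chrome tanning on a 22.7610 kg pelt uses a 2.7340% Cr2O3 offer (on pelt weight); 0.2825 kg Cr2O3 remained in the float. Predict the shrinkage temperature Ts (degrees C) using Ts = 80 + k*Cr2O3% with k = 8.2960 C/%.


Offered = pelt * offer_pct / 100 = 22.7610 * 2.7340 / 100 = 0.6223 kg
Uptake = offered - residual = 0.6223 - 0.2825 = 0.3398 kg
Cr2O3% on pelt = uptake / pelt * 100 = 0.3398 / 22.7610 * 100 = 1.4928 %
Ts = 80 + k * Cr2O3% = 80 + 8.2960 * 1.4928 = 92.3846 C


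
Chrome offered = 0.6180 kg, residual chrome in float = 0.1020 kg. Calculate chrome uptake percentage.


Formula: Uptake = (offered - residual) / offered * 100
Substituting: Uptake = (0.6180 - 0.1020) / 0.6180 * 100
Result: 83.4951 %


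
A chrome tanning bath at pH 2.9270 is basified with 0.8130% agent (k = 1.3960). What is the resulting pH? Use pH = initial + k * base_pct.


Formula: pH_final = pH_initial + k * base_pct
Substituting: pH_final = 2.9270 + 1.3960 * 0.8130
Result: 4.0619


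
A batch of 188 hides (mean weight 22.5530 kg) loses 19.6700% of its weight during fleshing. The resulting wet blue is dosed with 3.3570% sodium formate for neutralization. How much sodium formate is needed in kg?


Total_raw = N * avg_wt = 188 * 22.5530 = 4239.9640 kg
Substrate = Total_raw * (1 - loss/100) = 4239.9640 * (1 - 19.6700/100) = 3405.9631 kg
Neutralizer = Substrate * pct / 100 = 3405.9631 * 3.3570 / 100 = 114.3382 kg


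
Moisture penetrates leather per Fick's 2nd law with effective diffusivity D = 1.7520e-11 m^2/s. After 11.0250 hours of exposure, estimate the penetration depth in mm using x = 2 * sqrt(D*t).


t = 11.0250 hr * 3600 = 39690.0000 s
D * t = 1.7520e-11 * 39690.0000 = 6.9537e-07
x = 2 * sqrt(D*t) = 2 * sqrt(6.9537e-07) = 0.00166778 m = 1.6678 mm


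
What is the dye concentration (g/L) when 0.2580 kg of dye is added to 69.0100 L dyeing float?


Formula: Conc = dye_mass(kg) / volume(L) * 1000
Substituting: Conc = 0.2580 / 69.0100 * 1000
Result: 3.7386 g/L


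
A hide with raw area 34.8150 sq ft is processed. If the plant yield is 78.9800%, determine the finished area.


Formula: finished = raw * yield / 100
Substituting: finished = 34.8150 * 78.9800 / 100
Result: 27.4969 sq ft


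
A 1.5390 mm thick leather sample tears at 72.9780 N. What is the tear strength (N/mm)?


Formula: Tear strength = force / thickness
Substituting: Tear strength = 72.9780 / 1.5390
Result: 47.4191 N/mm


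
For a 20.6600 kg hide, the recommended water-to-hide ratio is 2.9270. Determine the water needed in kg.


Formula: Water = hide_weight * ratio
Substituting: Water = 20.6600 * 2.9270
Result: 60.4718 kg


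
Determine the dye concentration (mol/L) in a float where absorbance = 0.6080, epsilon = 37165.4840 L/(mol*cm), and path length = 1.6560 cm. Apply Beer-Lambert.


Formula: c = A / (epsilon * l)
Substituting: c = 0.6080 / (37165.4840 * 1.6560)
Result: 9.8788e-06 mol/L


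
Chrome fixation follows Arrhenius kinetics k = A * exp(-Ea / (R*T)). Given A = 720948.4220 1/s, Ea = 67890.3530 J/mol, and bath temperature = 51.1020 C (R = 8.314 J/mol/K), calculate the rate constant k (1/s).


T_K = T_C + 273.15 = 51.1020 + 273.15 = 324.2520 K
exponent = -Ea / (R * T_K) = -67890.3530 / (8.314 * 324.2520) = -25.1835
k = A * exp(exponent) = 720948.4220 * exp(-25.1835) = 8.3343e-06 1/s


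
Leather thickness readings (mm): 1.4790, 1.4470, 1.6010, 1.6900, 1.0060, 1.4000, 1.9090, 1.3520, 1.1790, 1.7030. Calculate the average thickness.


Formula: Average = sum / n
Substituting: Average = 14.7660 / 10
Result: 1.4766 mm


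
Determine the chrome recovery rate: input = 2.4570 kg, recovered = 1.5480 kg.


Formula: Recovery = recovered / input * 100
Substituting: Recovery = 1.5480 / 2.4570 * 100
Result: 63.0037 %


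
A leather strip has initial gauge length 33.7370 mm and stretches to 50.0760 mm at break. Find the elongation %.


Formula: Elongation = (Lf - L0) / L0 * 100
Substituting: Elongation = (50.0760 - 33.7370) / 33.7370 * 100
Result: 48.4305 %


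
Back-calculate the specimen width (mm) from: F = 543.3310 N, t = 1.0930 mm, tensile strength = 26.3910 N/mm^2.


Formula: w = F / (TS * t)
Substituting: w = 543.3310 / (26.3910 * 1.0930)
Result: 18.8360 mm


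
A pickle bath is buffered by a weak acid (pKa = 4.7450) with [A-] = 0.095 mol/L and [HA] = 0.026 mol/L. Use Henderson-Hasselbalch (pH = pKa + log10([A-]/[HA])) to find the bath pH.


ratio = [A-] / [HA] = 0.095 / 0.026 = 3.6538
log10(ratio) = 0.5628
pH = pKa + log10(ratio) = 4.7450 + 0.5628 = 5.3078


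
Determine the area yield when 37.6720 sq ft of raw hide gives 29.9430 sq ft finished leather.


Formula: Yield = finished / raw * 100
Substituting: Yield = 29.9430 / 37.6720 * 100
Result: 79.4834 %


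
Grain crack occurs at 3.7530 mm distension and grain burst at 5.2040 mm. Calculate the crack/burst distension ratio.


Formula: Ratio = crack / burst
Substituting: Ratio = 3.7530 / 5.2040
Result: 0.7212


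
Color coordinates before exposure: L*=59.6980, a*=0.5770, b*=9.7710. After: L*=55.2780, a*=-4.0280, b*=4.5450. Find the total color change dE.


dL = -4.4200, da = -4.6050, db = -5.2260
dE = sqrt((-4.4200)^2 + (-4.6050)^2 + (-5.2260)^2) = 8.2495


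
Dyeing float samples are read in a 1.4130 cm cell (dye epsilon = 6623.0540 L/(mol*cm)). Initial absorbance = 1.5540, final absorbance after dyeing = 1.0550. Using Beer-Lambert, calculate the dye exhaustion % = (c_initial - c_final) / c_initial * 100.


c_initial = A_i / (epsilon * l) = 1.5540 / (6623.0540 * 1.4130) = 1.6605e-04 mol/L
c_final = A_f / (epsilon * l) = 1.0550 / (6623.0540 * 1.4130) = 1.1273e-04 mol/L
Exhaustion = (c_initial - c_final) / c_initial * 100 = (1.6605e-04 - 1.1273e-04) / 1.6605e-04 * 100 = 32.1107 %


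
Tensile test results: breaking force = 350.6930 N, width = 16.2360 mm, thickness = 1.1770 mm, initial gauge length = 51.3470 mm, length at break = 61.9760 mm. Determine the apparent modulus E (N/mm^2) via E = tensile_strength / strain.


TS = F / (w * t) = 350.6930 / (16.2360 * 1.1770) = 18.3515 N/mm^2
strain = (Lf - L0) / L0 = (61.9760 - 51.3470) / 51.3470 = 0.2070
E = TS / strain = 18.3515 / 0.2070 = 88.6532 N/mm^2


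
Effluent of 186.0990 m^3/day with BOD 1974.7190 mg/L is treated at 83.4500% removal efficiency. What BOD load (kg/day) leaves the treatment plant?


Load_in = volume * conc / 1000 = 186.0990 * 1974.7190 / 1000 = 367.4932 kg/day
Removed = Load_in * eff / 100 = 367.4932 * 83.4500 / 100 = 306.6731 kg/day
Load_out = Load_in - Removed = 367.4932 - 306.6731 = 60.8201 kg/day


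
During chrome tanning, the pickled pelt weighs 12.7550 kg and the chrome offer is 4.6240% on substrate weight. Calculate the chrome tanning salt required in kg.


Formula: Chrome = substrate * pct / 100
Substituting: Chrome = 12.7550 * 4.6240 / 100
Result: 0.5898 kg


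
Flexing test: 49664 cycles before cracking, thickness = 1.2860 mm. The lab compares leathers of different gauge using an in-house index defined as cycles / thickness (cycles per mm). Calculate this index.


Formula: Index = cycles / thickness
Substituting: Index = 49664 / 1.2860
Result: 38618.9736 cycles/mm


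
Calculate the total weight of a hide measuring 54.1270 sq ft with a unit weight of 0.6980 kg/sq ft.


Formula: Weight = area * weight_per_sqft
Substituting: Weight = 54.1270 * 0.6980
Result: 37.7806 kg


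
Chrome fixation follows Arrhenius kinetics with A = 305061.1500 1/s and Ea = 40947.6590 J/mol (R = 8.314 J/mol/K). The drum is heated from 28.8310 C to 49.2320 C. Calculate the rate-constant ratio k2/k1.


T1 = 28.8310 + 273.15 = 301.9810 K; T2 = 49.2320 + 273.15 = 322.3820 K
k1 = A * exp(-Ea/(R*T1)) = 305061.1500 * exp(-40947.6590/(8.314*301.9810)) = 0.0251931 1/s
k2 = A * exp(-Ea/(R*T2)) = 305061.1500 * exp(-40947.6590/(8.314*322.3820)) = 0.0707155 1/s
k2/k1 = 0.0707155 / 0.0251931 = 2.8069


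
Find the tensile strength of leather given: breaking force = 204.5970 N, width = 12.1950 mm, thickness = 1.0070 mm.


Formula: TS = force / (width * thickness)
Substituting: TS = 204.5970 / (12.1950 * 1.0070)
Result: 16.6605 N/mm^2


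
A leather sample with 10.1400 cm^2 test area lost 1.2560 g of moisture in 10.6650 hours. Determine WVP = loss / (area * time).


Formula: WVP = loss / (area * time)
Substituting: WVP = 1.2560 / (10.1400 * 10.6650)
Result: 0.0116142 g/(cm^2*hr)


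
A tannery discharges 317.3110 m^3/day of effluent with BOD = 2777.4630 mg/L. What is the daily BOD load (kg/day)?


Formula: BOD_load = volume * conc / 1000
Substituting: BOD_load = 317.3110 * 2777.4630 / 1000
Result: 881.3196 kg/day


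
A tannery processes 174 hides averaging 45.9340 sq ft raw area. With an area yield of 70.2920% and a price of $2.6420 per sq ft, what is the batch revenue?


Raw_total = N * avg_area = 174 * 45.9340 = 7992.5160 sq ft
Finished = Raw_total * yield / 100 = 7992.5160 * 70.2920 / 100 = 5618.0993 sq ft
Value = Finished * price = 5618.0993 * 2.6420 = 14843.0185 $


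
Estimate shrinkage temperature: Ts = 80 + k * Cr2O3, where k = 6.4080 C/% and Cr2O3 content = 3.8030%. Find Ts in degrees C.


Formula: Ts = 80 + k * Cr2O3
Substituting: Ts = 80 + 6.4080 * 3.8030
Result: 104.3696 C


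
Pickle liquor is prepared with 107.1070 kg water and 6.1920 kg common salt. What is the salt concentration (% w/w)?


Formula: Conc = salt / (water + salt) * 100
Substituting: Conc = 6.1920 / (107.1070 + 6.1920) * 100
Result: 5.4652 %


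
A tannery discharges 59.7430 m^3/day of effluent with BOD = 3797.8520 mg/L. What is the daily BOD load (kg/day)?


Formula: BOD_load = volume * conc / 1000
Substituting: BOD_load = 59.7430 * 3797.8520 / 1000
Result: 226.8951 kg/day


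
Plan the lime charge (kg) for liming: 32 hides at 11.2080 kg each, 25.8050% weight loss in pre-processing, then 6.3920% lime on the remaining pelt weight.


Total_raw = N * avg_wt = 32 * 11.2080 = 358.6560 kg
Substrate = Total_raw * (1 - loss/100) = 358.6560 * (1 - 25.8050/100) = 266.1048 kg
Lime = Substrate * pct / 100 = 266.1048 * 6.3920 / 100 = 17.0094 kg


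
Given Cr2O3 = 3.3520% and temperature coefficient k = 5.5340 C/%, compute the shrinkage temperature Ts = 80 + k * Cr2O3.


Formula: Ts = 80 + k * Cr2O3
Substituting: Ts = 80 + 5.5340 * 3.3520
Result: 98.5500 C


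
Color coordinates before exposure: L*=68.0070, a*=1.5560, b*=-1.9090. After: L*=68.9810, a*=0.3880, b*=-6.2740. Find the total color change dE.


dL = 0.9740, da = -1.1680, db = -4.3650
dE = sqrt(0.9740^2 + (-1.1680)^2 + (-4.3650)^2) = 4.6224


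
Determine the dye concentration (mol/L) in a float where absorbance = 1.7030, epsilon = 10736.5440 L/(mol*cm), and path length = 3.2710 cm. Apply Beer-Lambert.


Formula: c = A / (epsilon * l)
Substituting: c = 1.7030 / (10736.5440 * 3.2710)
Result: 4.8492e-05 mol/L


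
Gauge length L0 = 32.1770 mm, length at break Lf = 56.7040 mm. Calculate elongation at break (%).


Formula: Elongation = (Lf - L0) / L0 * 100
Substituting: Elongation = (56.7040 - 32.1770) / 32.1770 * 100
Result: 76.2253 %


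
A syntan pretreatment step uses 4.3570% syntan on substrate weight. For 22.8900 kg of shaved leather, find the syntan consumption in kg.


Formula: Syntan = substrate * pct / 100
Substituting: Syntan = 22.8900 * 4.3570 / 100
Result: 0.9973 kg


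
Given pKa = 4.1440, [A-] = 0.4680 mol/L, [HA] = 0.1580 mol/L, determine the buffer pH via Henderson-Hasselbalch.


ratio = [A-] / [HA] = 0.4680 / 0.1580 = 2.9620
log10(ratio) = 0.4716
pH = pKa + log10(ratio) = 4.1440 + 0.4716 = 4.6156


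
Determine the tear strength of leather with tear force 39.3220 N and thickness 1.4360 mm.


Formula: Tear strength = force / thickness
Substituting: Tear strength = 39.3220 / 1.4360
Result: 27.3830 N/mm


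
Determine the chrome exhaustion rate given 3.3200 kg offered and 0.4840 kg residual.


Formula: Uptake = (offered - residual) / offered * 100
Substituting: Uptake = (3.3200 - 0.4840) / 3.3200 * 100
Result: 85.4217 %


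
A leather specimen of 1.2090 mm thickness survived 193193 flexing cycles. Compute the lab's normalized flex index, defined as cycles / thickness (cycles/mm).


Formula: Index = cycles / thickness
Substituting: Index = 193193 / 1.2090
Result: 159795.6989 cycles/mm


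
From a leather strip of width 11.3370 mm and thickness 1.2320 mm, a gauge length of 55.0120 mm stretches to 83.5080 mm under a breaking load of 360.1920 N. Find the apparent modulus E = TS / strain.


TS = F / (w * t) = 360.1920 / (11.3370 * 1.2320) = 25.7884 N/mm^2
strain = (Lf - L0) / L0 = (83.5080 - 55.0120) / 55.0120 = 0.5180
E = TS / strain = 25.7884 / 0.5180 = 49.7850 N/mm^2


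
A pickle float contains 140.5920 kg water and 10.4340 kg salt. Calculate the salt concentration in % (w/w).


Formula: Conc = salt / (water + salt) * 100
Substituting: Conc = 10.4340 / (140.5920 + 10.4340) * 100
Result: 6.9087 %


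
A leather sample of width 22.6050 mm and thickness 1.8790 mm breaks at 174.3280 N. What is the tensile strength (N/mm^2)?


Formula: TS = force / (width * thickness)
Substituting: TS = 174.3280 / (22.6050 * 1.8790)
Result: 4.1043 N/mm^2


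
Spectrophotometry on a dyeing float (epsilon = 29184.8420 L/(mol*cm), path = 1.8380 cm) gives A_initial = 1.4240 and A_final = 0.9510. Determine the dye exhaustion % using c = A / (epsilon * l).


c_initial = A_i / (epsilon * l) = 1.4240 / (29184.8420 * 1.8380) = 2.6546e-05 mol/L
c_final = A_f / (epsilon * l) = 0.9510 / (29184.8420 * 1.8380) = 1.7729e-05 mol/L
Exhaustion = (c_initial - c_final) / c_initial * 100 = (2.6546e-05 - 1.7729e-05) / 2.6546e-05 * 100 = 33.2163 %


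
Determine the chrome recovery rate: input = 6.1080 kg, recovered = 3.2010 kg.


Formula: Recovery = recovered / input * 100
Substituting: Recovery = 3.2010 / 6.1080 * 100
Result: 52.4067 %


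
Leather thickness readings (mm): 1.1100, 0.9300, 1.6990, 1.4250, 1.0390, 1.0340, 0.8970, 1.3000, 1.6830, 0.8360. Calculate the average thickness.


Formula: Average = sum / n
Substituting: Average = 11.9530 / 10
Result: 1.1953 mm


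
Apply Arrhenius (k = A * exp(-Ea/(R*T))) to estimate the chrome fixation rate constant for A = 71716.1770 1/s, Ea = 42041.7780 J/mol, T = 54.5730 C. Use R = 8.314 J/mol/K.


T_K = T_C + 273.15 = 54.5730 + 273.15 = 327.7230 K
exponent = -Ea / (R * T_K) = -42041.7780 / (8.314 * 327.7230) = -15.4299
k = A * exp(exponent) = 71716.1770 * exp(-15.4299) = 0.0142719 1/s


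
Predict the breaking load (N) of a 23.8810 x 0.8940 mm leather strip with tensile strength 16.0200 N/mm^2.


Formula: F = TS * w * t
Substituting: F = 16.0200 * 23.8810 * 0.8940
Result: 342.0208 N
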